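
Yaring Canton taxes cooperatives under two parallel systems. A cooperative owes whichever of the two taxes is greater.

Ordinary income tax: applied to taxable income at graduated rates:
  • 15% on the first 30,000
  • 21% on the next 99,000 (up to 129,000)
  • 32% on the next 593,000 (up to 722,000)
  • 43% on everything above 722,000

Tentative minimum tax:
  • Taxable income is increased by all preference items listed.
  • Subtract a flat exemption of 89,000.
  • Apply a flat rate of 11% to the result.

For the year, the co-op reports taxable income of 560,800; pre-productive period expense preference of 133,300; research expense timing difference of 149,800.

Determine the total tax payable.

Tentative minimum tax:
  Adjusted income: 560,800 + 133,300 + 149,800 = 843,900
  Less exemption 89,000 → base 754,900
  754,900 × 11% = 83,039

Ordinary income tax:
  30,000 × 15% = 4,500
  99,000 × 21% = 20,790
  431,800 × 32% = 138,176
  → 163,466

163,466 > 83,039, so the ordinary income tax governs.

163,466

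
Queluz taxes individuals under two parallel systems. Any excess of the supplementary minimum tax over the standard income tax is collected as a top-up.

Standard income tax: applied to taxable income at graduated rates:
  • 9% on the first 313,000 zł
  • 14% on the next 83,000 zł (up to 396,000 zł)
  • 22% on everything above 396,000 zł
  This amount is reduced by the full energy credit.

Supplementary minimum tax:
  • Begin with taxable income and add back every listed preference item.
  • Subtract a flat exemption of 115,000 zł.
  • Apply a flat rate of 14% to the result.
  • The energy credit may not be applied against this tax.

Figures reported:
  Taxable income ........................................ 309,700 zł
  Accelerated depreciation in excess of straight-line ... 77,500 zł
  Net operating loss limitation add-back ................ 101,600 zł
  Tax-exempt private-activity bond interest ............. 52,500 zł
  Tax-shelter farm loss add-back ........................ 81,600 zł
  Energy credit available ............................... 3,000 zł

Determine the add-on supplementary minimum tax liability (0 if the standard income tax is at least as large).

Supplementary minimum tax:
  Adjusted income: 309,700 zł + 77,500 zł + 101,600 zł + 52,500 zł + 81,600 zł = 622,900 zł
  Less exemption 115,000 zł → base 507,900 zł
  507,900 zł × 14% = 71,106 zł

Standard income tax:
  309,700 zł × 9% = 27,873 zł
  Less energy credit 3,000 zł → 24,873 zł

Excess of supplementary minimum tax over standard income tax: 71,106 zł − 24,873 zł = 46,233 zł.

46,233 zł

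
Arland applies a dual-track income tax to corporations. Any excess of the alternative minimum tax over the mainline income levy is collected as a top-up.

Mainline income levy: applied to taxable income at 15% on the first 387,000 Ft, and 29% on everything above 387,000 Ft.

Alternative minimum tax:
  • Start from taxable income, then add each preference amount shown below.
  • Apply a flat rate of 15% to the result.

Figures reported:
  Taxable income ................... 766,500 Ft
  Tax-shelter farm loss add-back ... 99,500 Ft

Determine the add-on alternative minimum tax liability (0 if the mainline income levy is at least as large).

0 Ft

Mainline income levy:
  387,000 Ft × 15% = 58,050 Ft
  379,500 Ft × 29% = 110,055 Ft
  → 168,105 Ft

Alternative minimum tax:
  Adjusted income: 766,500 Ft + 99,500 Ft = 866,000 Ft
  866,000 Ft × 15% = 129,900 Ft

129,900 Ft ≤ 168,105 Ft, so no add-on is due.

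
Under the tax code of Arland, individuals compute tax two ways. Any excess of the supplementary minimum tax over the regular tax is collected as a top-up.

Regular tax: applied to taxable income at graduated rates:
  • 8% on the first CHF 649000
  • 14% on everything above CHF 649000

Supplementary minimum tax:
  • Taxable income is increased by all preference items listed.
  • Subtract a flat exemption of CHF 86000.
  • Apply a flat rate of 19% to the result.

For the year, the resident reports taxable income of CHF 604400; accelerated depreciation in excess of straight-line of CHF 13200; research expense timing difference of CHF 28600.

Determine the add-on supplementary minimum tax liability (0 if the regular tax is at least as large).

Supplementary minimum tax:
  Adjusted income: CHF 604400 + CHF 13200 + CHF 28600 = CHF 646200
  Less exemption CHF 86000 → base CHF 560200
  CHF 560200 × 19% = CHF 106438

Regular tax:
  CHF 604400 × 8% = CHF 48352

Excess of supplementary minimum tax over regular tax: CHF 106438 − CHF 48352 = CHF 58086.

CHF 58086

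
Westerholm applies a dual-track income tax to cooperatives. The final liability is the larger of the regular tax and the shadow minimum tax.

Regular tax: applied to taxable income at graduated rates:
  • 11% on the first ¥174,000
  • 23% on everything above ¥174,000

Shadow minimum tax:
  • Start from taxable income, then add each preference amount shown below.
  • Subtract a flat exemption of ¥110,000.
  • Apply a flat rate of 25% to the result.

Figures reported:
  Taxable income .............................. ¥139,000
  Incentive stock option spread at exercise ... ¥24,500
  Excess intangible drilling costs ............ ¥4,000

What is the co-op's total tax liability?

Regular tax:
  ¥139,000 × 11% = ¥15,290

Shadow minimum tax:
  Adjusted income: ¥139,000 + ¥24,500 + ¥4,000 = ¥167,500
  Less exemption ¥110,000 → base ¥57,500
  ¥57,500 × 25% = ¥14,375

¥15,290 > ¥14,375, so the regular tax governs.

¥15,290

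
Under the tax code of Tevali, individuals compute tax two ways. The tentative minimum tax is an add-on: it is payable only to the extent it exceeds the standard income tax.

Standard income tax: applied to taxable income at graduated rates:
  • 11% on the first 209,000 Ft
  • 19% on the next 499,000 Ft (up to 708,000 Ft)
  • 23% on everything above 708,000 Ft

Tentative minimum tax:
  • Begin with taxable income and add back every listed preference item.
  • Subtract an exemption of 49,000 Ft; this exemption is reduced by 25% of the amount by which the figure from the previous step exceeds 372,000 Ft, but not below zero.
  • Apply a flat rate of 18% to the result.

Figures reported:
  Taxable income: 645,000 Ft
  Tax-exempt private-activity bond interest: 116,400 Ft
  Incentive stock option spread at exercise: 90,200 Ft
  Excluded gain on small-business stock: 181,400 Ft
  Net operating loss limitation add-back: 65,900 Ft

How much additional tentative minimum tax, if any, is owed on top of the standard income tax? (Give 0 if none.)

91,972 Ft

Standard income tax:
  209,000 Ft × 11% = 22,990 Ft
  436,000 Ft × 19% = 82,840 Ft
  → 105,830 Ft

Tentative minimum tax:
  Adjusted income: 645,000 Ft + 116,400 Ft + 90,200 Ft + 181,400 Ft + 65,900 Ft = 1,098,900 Ft
  Exemption: 25% × (1,098,900 Ft − 372,000 Ft) = 181,725 Ft ≥ 49,000 Ft, so the exemption is fully phased out
  Base: 1,098,900 Ft − 0 Ft = 1,098,900 Ft
  1,098,900 Ft × 18% = 197,802 Ft

Excess of tentative minimum tax over standard income tax: 197,802 Ft − 105,830 Ft = 91,972 Ft.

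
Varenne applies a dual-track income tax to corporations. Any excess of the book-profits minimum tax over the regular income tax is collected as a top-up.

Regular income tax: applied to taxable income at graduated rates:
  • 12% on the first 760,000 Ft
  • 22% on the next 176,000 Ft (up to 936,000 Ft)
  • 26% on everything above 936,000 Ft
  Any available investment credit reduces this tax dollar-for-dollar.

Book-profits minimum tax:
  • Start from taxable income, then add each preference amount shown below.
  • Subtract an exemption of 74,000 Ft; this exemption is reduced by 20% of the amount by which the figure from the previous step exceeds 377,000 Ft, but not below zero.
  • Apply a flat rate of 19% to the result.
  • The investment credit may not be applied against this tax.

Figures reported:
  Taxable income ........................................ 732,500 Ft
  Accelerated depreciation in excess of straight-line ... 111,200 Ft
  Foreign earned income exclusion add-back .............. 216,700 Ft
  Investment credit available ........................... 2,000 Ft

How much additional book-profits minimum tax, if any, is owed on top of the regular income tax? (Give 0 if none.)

115,576 Ft

Regular income tax:
  732,500 Ft × 12% = 87,900 Ft
  Less investment credit 2,000 Ft → 85,900 Ft

Book-profits minimum tax:
  Adjusted income: 732,500 Ft + 111,200 Ft + 216,700 Ft = 1,060,400 Ft
  Exemption: 20% × (1,060,400 Ft − 377,000 Ft) = 136,680 Ft ≥ 74,000 Ft, so the exemption is fully phased out
  Base: 1,060,400 Ft − 0 Ft = 1,060,400 Ft
  1,060,400 Ft × 19% = 201,476 Ft

Excess of book-profits minimum tax over regular income tax: 201,476 Ft − 85,900 Ft = 115,576 Ft.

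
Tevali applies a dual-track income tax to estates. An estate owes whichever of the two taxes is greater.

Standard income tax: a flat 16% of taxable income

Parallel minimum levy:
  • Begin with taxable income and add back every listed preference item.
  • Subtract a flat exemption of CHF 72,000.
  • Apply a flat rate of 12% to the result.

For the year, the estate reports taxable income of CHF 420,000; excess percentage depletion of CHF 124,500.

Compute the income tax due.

Parallel minimum levy:
  Adjusted income: CHF 420,000 + CHF 124,500 = CHF 544,500
  Less exemption CHF 72,000 → base CHF 472,500
  CHF 472,500 × 12% = CHF 56,700

Standard income tax:
  CHF 420,000 × 16% = CHF 67,200

CHF 67,200 > CHF 56,700, so the standard income tax governs.

CHF 67,200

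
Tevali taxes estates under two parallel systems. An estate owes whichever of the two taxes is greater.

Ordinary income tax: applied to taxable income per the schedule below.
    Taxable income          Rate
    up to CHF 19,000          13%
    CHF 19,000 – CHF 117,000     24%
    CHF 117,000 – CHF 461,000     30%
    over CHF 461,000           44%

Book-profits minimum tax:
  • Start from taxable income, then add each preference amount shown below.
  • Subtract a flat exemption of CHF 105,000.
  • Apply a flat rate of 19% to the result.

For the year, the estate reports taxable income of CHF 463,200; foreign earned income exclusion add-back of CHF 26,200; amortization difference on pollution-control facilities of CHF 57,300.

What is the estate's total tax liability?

CHF 130,158

Ordinary income tax:
  CHF 19,000 × 13% = CHF 2,470
  CHF 98,000 × 24% = CHF 23,520
  CHF 344,000 × 30% = CHF 103,200
  CHF 2,200 × 44% = CHF 968
  → CHF 130,158

Book-profits minimum tax:
  Adjusted income: CHF 463,200 + CHF 26,200 + CHF 57,300 = CHF 546,700
  Less exemption CHF 105,000 → base CHF 441,700
  CHF 441,700 × 19% = CHF 83,923

CHF 130,158 > CHF 83,923, so the ordinary income tax governs.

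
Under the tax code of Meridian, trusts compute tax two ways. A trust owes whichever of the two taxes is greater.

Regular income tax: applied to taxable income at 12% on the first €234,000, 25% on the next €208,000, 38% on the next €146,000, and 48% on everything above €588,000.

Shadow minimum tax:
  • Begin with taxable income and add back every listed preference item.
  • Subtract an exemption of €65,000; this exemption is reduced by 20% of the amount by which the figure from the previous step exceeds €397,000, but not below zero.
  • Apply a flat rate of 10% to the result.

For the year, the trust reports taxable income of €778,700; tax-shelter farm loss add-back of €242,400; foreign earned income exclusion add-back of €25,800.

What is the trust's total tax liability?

Shadow minimum tax:
  Adjusted income: €778,700 + €242,400 + €25,800 = €1,046,900
  Exemption: 20% × (€1,046,900 − €397,000) = €129,980 ≥ €65,000, so the exemption is fully phased out
  Base: €1,046,900 − €0 = €1,046,900
  €1,046,900 × 10% = €104,690

Regular income tax:
  €234,000 × 12% = €28,080
  €208,000 × 25% = €52,000
  €146,000 × 38% = €55,480
  €190,700 × 48% = €91,536
  → €227,096

€227,096 > €104,690, so the regular income tax governs.

€227,096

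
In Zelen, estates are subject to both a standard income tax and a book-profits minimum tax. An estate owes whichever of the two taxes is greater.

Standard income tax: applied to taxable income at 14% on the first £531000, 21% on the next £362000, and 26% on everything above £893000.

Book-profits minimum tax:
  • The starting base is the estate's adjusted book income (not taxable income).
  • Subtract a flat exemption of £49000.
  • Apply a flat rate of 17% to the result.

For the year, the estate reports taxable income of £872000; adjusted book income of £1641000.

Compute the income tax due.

Standard income tax:
  £531000 × 14% = £74340
  £341000 × 21% = £71610
  → £145950

Book-profits minimum tax:
  Base (adjusted book income): £1641000
  Less exemption £49000 → base £1592000
  £1592000 × 17% = £270640

£270640 > £145950, so the book-profits minimum tax is the binding amount.

£270640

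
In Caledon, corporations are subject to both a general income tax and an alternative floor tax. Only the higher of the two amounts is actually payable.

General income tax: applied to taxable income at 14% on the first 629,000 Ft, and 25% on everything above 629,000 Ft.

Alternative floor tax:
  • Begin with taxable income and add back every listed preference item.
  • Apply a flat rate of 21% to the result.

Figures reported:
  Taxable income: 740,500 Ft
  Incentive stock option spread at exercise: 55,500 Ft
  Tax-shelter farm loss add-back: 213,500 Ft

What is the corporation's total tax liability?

Alternative floor tax:
  Adjusted income: 740,500 Ft + 55,500 Ft + 213,500 Ft = 1,009,500 Ft
  1,009,500 Ft × 21% = 211,995 Ft

General income tax:
  629,000 Ft × 14% = 88,060 Ft
  111,500 Ft × 25% = 27,875 Ft
  → 115,935 Ft

211,995 Ft > 115,935 Ft, so the alternative floor tax is the binding amount.

211,995 Ft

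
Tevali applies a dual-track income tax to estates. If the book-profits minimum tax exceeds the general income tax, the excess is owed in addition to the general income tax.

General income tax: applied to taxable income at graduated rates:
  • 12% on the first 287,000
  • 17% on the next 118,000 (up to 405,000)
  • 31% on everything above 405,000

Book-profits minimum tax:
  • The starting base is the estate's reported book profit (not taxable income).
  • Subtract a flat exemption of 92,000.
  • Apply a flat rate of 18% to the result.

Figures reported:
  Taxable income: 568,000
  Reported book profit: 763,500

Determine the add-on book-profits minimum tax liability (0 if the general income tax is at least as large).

15,840

Book-profits minimum tax:
  Base (reported book profit): 763,500
  Less exemption 92,000 → base 671,500
  671,500 × 18% = 120,870

General income tax:
  287,000 × 12% = 34,440
  118,000 × 17% = 20,060
  163,000 × 31% = 50,530
  → 105,030

Excess of book-profits minimum tax over general income tax: 120,870 − 105,030 = 15,840.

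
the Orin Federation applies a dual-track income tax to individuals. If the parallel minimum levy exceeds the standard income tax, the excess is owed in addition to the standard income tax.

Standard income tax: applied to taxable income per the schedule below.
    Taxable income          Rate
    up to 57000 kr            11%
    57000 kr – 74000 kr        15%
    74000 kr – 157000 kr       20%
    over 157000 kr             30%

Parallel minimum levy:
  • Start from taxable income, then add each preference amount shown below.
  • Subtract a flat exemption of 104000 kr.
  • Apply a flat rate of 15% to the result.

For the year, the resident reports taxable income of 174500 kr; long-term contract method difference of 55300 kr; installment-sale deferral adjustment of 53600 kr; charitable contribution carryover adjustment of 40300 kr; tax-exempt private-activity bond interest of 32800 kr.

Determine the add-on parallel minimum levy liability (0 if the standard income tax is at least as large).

Parallel minimum levy:
  Adjusted income: 174500 kr + 55300 kr + 53600 kr + 40300 kr + 32800 kr = 356500 kr
  Less exemption 104000 kr → base 252500 kr
  252500 kr × 15% = 37875 kr

Standard income tax:
  57000 kr × 11% = 6270 kr
  17000 kr × 15% = 2550 kr
  83000 kr × 20% = 16600 kr
  17500 kr × 30% = 5250 kr
  → 30670 kr

Excess of parallel minimum levy over standard income tax: 37875 kr − 30670 kr = 7205 kr.

7205 kr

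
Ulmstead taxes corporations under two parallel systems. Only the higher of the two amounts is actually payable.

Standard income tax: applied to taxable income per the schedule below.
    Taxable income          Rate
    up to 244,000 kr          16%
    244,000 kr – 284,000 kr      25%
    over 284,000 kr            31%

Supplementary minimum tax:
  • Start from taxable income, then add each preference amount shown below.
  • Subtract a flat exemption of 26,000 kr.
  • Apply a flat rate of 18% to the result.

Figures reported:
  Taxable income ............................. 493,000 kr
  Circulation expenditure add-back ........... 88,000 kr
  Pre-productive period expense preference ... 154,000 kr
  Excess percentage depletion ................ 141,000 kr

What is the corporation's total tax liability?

153,000 kr

Supplementary minimum tax:
  Adjusted income: 493,000 kr + 88,000 kr + 154,000 kr + 141,000 kr = 876,000 kr
  Less exemption 26,000 kr → base 850,000 kr
  850,000 kr × 18% = 153,000 kr

Standard income tax:
  244,000 kr × 16% = 39,040 kr
  40,000 kr × 25% = 10,000 kr
  209,000 kr × 31% = 64,790 kr
  → 113,830 kr

153,000 kr > 113,830 kr, so the supplementary minimum tax is the binding amount.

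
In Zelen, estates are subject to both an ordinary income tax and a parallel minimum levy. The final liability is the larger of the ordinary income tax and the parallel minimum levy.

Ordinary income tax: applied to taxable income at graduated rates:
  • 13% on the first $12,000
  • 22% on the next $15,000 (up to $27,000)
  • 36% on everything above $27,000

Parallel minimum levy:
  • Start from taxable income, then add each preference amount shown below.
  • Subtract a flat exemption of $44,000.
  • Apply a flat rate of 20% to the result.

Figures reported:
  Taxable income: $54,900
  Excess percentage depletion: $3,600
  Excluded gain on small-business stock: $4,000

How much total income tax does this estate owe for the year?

Ordinary income tax:
  $12,000 × 13% = $1,560
  $15,000 × 22% = $3,300
  $27,900 × 36% = $10,044
  → $14,904

Parallel minimum levy:
  Adjusted income: $54,900 + $3,600 + $4,000 = $62,500
  Less exemption $44,000 → base $18,500
  $18,500 × 20% = $3,700

$14,904 > $3,700, so the ordinary income tax governs.

$14,904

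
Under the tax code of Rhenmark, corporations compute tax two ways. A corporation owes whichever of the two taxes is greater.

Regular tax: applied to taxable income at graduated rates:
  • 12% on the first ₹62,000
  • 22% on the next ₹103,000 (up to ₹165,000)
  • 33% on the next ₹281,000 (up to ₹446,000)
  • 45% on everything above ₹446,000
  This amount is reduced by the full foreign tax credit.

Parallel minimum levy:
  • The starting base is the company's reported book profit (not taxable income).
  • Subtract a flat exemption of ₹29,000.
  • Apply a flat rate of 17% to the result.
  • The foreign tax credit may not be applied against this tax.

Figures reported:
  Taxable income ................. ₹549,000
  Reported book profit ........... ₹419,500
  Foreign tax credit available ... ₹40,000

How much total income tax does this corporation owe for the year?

₹129,180

Parallel minimum levy:
  Base (reported book profit): ₹419,500
  Less exemption ₹29,000 → base ₹390,500
  ₹390,500 × 17% = ₹66,385

Regular tax:
  ₹62,000 × 12% = ₹7,440
  ₹103,000 × 22% = ₹22,660
  ₹281,000 × 33% = ₹92,730
  ₹103,000 × 45% = ₹46,350
  → ₹169,180
  Less foreign tax credit ₹40,000 → ₹129,180

₹129,180 > ₹66,385, so the regular tax governs.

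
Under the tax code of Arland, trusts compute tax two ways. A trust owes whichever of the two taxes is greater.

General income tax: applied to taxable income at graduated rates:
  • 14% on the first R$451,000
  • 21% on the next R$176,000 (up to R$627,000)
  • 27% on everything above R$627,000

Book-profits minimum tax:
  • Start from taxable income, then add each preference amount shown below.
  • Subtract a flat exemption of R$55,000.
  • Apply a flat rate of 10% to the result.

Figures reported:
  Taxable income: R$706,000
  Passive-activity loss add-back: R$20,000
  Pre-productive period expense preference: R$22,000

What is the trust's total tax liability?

R$121,430

Book-profits minimum tax:
  Adjusted income: R$706,000 + R$20,000 + R$22,000 = R$748,000
  Less exemption R$55,000 → base R$693,000
  R$693,000 × 10% = R$69,300

General income tax:
  R$451,000 × 14% = R$63,140
  R$176,000 × 21% = R$36,960
  R$79,000 × 27% = R$21,330
  → R$121,430

R$121,430 > R$69,300, so the general income tax governs.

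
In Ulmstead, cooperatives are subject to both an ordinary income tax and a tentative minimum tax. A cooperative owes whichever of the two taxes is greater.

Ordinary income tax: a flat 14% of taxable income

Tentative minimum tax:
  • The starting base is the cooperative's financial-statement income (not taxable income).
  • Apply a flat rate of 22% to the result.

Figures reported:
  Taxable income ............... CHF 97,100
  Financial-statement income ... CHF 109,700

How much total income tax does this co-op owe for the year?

Tentative minimum tax:
  Base (financial-statement income): CHF 109,700
  CHF 109,700 × 22% = CHF 24,134

Ordinary income tax:
  CHF 97,100 × 14% = CHF 13,594

CHF 24,134 > CHF 13,594, so the tentative minimum tax is the binding amount.

CHF 24,134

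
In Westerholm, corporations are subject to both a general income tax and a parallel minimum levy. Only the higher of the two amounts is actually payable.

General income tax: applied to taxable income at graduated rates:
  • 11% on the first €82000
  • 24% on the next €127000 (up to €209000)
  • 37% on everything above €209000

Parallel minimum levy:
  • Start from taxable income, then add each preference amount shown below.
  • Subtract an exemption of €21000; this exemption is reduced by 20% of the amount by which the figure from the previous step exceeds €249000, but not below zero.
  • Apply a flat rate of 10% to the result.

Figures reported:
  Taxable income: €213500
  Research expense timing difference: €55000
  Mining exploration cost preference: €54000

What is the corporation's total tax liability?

Parallel minimum levy:
  Adjusted income: €213500 + €55000 + €54000 = €322500
  Exemption: €21000 − 20% × (€322500 − €249000) = €21000 − €14700 = €6300
  Base: €322500 − €6300 = €316200
  €316200 × 10% = €31620

General income tax:
  €82000 × 11% = €9020
  €127000 × 24% = €30480
  €4500 × 37% = €1665
  → €41165

€41165 > €31620, so the general income tax governs.

€41165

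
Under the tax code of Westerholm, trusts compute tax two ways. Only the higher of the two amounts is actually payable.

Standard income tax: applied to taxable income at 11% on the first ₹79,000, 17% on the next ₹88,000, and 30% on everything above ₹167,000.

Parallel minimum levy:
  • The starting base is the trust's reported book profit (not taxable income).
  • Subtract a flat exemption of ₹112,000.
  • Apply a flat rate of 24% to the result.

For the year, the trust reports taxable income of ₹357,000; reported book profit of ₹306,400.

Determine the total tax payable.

Standard income tax:
  ₹79,000 × 11% = ₹8,690
  ₹88,000 × 17% = ₹14,960
  ₹190,000 × 30% = ₹57,000
  → ₹80,650

Parallel minimum levy:
  Base (reported book profit): ₹306,400
  Less exemption ₹112,000 → base ₹194,400
  ₹194,400 × 24% = ₹46,656

₹80,650 > ₹46,656, so the standard income tax governs.

₹80,650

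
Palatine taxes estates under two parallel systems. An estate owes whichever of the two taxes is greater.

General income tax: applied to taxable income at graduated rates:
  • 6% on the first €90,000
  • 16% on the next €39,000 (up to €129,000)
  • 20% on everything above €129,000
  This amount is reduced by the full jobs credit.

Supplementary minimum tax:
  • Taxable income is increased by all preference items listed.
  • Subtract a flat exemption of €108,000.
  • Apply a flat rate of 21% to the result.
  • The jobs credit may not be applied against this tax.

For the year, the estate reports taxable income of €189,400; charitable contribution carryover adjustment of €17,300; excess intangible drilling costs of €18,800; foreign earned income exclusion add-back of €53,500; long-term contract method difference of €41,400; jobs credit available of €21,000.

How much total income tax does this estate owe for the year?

€44,604

Supplementary minimum tax:
  Adjusted income: €189,400 + €17,300 + €18,800 + €53,500 + €41,400 = €320,400
  Less exemption €108,000 → base €212,400
  €212,400 × 21% = €44,604

General income tax:
  €90,000 × 6% = €5,400
  €39,000 × 16% = €6,240
  €60,400 × 20% = €12,080
  → €23,720
  Less jobs credit €21,000 → €2,720

€44,604 > €2,720, so the supplementary minimum tax is the binding amount.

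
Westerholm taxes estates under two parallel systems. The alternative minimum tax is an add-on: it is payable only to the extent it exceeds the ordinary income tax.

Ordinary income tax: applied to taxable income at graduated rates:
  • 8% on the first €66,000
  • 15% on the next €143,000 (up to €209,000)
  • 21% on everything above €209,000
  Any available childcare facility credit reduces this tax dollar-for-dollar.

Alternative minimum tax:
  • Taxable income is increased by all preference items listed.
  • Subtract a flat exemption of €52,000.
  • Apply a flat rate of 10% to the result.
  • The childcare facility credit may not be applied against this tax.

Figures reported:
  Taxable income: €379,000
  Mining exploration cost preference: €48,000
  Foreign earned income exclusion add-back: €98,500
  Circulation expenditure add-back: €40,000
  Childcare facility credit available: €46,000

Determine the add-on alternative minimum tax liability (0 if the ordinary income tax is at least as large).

Alternative minimum tax:
  Adjusted income: €379,000 + €48,000 + €98,500 + €40,000 = €565,500
  Less exemption €52,000 → base €513,500
  €513,500 × 10% = €51,350

Ordinary income tax:
  €66,000 × 8% = €5,280
  €143,000 × 15% = €21,450
  €170,000 × 21% = €35,700
  → €62,430
  Less childcare facility credit €46,000 → €16,430

Excess of alternative minimum tax over ordinary income tax: €51,350 − €16,430 = €34,920.

€34,920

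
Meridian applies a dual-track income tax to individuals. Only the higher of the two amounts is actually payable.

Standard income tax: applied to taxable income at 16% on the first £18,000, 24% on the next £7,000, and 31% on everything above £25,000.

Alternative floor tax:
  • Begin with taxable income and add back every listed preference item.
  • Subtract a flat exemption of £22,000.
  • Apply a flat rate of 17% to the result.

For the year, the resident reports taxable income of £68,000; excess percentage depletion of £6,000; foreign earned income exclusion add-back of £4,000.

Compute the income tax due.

£17,890

Alternative floor tax:
  Adjusted income: £68,000 + £6,000 + £4,000 = £78,000
  Less exemption £22,000 → base £56,000
  £56,000 × 17% = £9,520

Standard income tax:
  £18,000 × 16% = £2,880
  £7,000 × 24% = £1,680
  £43,000 × 31% = £13,330
  → £17,890

£17,890 > £9,520, so the standard income tax governs.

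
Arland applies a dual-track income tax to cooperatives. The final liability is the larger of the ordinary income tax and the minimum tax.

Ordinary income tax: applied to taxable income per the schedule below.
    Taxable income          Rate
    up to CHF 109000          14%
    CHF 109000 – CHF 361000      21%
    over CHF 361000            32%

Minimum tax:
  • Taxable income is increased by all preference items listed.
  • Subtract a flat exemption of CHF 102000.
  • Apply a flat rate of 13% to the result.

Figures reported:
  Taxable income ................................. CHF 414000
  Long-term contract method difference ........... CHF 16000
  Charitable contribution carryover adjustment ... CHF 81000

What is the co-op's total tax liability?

Ordinary income tax:
  CHF 109000 × 14% = CHF 15260
  CHF 252000 × 21% = CHF 52920
  CHF 53000 × 32% = CHF 16960
  → CHF 85140

Minimum tax:
  Adjusted income: CHF 414000 + CHF 16000 + CHF 81000 = CHF 511000
  Less exemption CHF 102000 → base CHF 409000
  CHF 409000 × 13% = CHF 53170

CHF 85140 > CHF 53170, so the ordinary income tax governs.

CHF 85140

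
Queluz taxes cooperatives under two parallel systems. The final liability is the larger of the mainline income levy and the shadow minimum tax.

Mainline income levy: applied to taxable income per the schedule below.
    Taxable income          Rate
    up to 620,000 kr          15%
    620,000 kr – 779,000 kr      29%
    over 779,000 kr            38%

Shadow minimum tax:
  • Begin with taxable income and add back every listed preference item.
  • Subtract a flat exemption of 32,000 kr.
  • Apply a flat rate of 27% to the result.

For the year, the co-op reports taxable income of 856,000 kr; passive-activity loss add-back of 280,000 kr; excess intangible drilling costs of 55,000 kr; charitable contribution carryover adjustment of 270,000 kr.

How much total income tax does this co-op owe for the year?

385,830 kr

Mainline income levy:
  620,000 kr × 15% = 93,000 kr
  159,000 kr × 29% = 46,110 kr
  77,000 kr × 38% = 29,260 kr
  → 168,370 kr

Shadow minimum tax:
  Adjusted income: 856,000 kr + 280,000 kr + 55,000 kr + 270,000 kr = 1,461,000 kr
  Less exemption 32,000 kr → base 1,429,000 kr
  1,429,000 kr × 27% = 385,830 kr

385,830 kr > 168,370 kr, so the shadow minimum tax is the binding amount.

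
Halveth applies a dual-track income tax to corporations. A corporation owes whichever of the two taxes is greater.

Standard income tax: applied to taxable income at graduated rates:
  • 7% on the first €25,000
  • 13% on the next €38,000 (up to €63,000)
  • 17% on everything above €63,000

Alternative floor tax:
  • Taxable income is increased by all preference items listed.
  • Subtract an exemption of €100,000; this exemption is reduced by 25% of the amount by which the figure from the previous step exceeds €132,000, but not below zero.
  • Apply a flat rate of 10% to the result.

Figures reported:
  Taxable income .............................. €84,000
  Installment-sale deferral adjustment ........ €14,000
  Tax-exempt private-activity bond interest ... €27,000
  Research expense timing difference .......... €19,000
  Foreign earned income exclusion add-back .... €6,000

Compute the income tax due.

Alternative floor tax:
  Adjusted income: €84,000 + €14,000 + €27,000 + €19,000 + €6,000 = €150,000
  Exemption: €100,000 − 25% × (€150,000 − €132,000) = €100,000 − €4,500 = €95,500
  Base: €150,000 − €95,500 = €54,500
  €54,500 × 10% = €5,450

Standard income tax:
  €25,000 × 7% = €1,750
  €38,000 × 13% = €4,940
  €21,000 × 17% = €3,570
  → €10,260

€10,260 > €5,450, so the standard income tax governs.

€10,260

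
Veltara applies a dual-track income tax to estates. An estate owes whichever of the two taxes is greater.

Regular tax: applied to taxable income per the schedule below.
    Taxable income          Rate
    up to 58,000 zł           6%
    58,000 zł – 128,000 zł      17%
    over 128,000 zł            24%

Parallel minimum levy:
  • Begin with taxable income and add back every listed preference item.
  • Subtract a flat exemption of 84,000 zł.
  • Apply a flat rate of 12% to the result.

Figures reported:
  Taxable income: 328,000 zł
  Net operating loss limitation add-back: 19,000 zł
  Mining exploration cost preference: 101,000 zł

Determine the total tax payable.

Regular tax:
  58,000 zł × 6% = 3,480 zł
  70,000 zł × 17% = 11,900 zł
  200,000 zł × 24% = 48,000 zł
  → 63,380 zł

Parallel minimum levy:
  Adjusted income: 328,000 zł + 19,000 zł + 101,000 zł = 448,000 zł
  Less exemption 84,000 zł → base 364,000 zł
  364,000 zł × 12% = 43,680 zł

63,380 zł > 43,680 zł, so the regular tax governs.

63,380 zł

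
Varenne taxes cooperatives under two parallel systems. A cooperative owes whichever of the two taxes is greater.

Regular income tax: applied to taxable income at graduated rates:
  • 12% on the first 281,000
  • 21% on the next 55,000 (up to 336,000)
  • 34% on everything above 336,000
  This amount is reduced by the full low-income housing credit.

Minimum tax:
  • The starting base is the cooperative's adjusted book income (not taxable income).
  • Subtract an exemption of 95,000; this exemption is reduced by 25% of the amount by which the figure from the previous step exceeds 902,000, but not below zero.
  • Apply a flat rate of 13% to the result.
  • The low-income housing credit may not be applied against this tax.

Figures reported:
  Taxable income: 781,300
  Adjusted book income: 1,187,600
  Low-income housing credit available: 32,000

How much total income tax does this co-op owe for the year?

Minimum tax:
  Base (adjusted book income): 1,187,600
  Exemption: 95,000 − 25% × (1,187,600 − 902,000) = 95,000 − 71,400 = 23,600
  Base: 1,187,600 − 23,600 = 1,164,000
  1,164,000 × 13% = 151,320

Regular income tax:
  281,000 × 12% = 33,720
  55,000 × 21% = 11,550
  445,300 × 34% = 151,402
  → 196,672
  Less low-income housing credit 32,000 → 164,672

164,672 > 151,320, so the regular income tax governs.

164,672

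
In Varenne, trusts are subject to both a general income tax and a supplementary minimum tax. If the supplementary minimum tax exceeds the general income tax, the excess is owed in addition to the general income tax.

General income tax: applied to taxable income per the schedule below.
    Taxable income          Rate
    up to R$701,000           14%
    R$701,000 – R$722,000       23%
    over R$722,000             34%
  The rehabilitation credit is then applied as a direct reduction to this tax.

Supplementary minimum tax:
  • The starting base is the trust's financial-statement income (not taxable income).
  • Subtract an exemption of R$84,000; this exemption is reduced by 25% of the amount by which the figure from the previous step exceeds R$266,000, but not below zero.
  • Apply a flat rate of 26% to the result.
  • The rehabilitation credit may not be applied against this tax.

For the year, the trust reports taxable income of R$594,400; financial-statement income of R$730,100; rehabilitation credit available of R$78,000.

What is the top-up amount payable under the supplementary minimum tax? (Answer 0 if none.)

R$184,610

Supplementary minimum tax:
  Base (financial-statement income): R$730,100
  Exemption: 25% × (R$730,100 − R$266,000) = R$116,025 ≥ R$84,000, so the exemption is fully phased out
  Base: R$730,100 − R$0 = R$730,100
  R$730,100 × 26% = R$189,826

General income tax:
  R$594,400 × 14% = R$83,216
  Less rehabilitation credit R$78,000 → R$5,216

Excess of supplementary minimum tax over general income tax: R$189,826 − R$5,216 = R$184,610.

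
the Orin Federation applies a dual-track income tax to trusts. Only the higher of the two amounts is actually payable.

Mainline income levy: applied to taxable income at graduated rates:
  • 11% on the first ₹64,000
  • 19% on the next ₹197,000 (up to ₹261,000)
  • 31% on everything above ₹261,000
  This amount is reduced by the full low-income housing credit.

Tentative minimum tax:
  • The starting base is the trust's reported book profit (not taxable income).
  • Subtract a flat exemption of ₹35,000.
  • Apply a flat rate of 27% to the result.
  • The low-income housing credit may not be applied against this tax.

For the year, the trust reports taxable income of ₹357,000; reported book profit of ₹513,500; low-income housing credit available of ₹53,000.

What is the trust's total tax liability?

Tentative minimum tax:
  Base (reported book profit): ₹513,500
  Less exemption ₹35,000 → base ₹478,500
  ₹478,500 × 27% = ₹129,195

Mainline income levy:
  ₹64,000 × 11% = ₹7,040
  ₹197,000 × 19% = ₹37,430
  ₹96,000 × 31% = ₹29,760
  → ₹74,230
  Less low-income housing credit ₹53,000 → ₹21,230

₹129,195 > ₹21,230, so the tentative minimum tax is the binding amount.

₹129,195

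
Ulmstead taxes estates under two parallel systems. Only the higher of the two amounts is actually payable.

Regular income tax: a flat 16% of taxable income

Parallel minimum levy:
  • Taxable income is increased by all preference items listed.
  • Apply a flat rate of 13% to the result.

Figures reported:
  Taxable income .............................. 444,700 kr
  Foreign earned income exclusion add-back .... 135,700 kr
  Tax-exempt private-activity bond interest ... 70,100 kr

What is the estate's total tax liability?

84,565 kr

Parallel minimum levy:
  Adjusted income: 444,700 kr + 135,700 kr + 70,100 kr = 650,500 kr
  650,500 kr × 13% = 84,565 kr

Regular income tax:
  444,700 kr × 16% = 71,152 kr

84,565 kr > 71,152 kr, so the parallel minimum levy is the binding amount.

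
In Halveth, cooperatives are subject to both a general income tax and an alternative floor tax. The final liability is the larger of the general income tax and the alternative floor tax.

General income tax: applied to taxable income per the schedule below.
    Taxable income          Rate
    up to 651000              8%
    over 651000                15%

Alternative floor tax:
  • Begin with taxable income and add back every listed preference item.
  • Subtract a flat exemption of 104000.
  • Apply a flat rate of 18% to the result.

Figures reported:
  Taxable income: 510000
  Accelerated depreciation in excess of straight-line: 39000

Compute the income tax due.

80100

General income tax:
  510000 × 8% = 40800

Alternative floor tax:
  Adjusted income: 510000 + 39000 = 549000
  Less exemption 104000 → base 445000
  445000 × 18% = 80100

80100 > 40800, so the alternative floor tax is the binding amount.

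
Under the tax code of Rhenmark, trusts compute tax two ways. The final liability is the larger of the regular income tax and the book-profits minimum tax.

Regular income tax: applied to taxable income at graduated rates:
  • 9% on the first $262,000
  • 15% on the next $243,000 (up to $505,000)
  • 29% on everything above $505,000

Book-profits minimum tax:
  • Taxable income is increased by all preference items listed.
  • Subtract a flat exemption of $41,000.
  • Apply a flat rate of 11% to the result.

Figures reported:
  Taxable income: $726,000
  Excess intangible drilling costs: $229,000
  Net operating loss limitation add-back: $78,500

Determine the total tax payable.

$124,120

Book-profits minimum tax:
  Adjusted income: $726,000 + $229,000 + $78,500 = $1,033,500
  Less exemption $41,000 → base $992,500
  $992,500 × 11% = $109,175

Regular income tax:
  $262,000 × 9% = $23,580
  $243,000 × 15% = $36,450
  $221,000 × 29% = $64,090
  → $124,120

$124,120 > $109,175, so the regular income tax governs.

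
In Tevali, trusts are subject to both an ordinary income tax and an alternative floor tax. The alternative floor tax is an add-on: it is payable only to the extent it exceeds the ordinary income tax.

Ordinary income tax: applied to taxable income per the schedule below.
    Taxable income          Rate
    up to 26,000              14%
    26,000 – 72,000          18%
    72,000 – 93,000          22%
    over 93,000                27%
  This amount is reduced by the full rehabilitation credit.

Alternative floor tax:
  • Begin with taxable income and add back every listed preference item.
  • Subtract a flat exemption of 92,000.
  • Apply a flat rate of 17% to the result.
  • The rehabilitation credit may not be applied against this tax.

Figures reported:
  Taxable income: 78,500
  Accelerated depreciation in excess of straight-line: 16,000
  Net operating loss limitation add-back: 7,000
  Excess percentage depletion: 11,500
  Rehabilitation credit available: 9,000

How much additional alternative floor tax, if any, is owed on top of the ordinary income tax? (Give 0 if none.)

Alternative floor tax:
  Adjusted income: 78,500 + 16,000 + 7,000 + 11,500 = 113,000
  Less exemption 92,000 → base 21,000
  21,000 × 17% = 3,570

Ordinary income tax:
  26,000 × 14% = 3,640
  46,000 × 18% = 8,280
  6,500 × 22% = 1,430
  → 13,350
  Less rehabilitation credit 9,000 → 4,350

3,570 ≤ 4,350, so no add-on is due.

0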